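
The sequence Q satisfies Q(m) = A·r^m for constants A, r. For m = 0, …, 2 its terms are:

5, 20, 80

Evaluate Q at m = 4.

Consecutive ratio: 20/5 = 4, and 80/20 = 4, so r = 4.
Then A·4^0 = 5 gives A = 5, and Q(m) = 5·4^m.
Q(4) = 5·4^4 = 1280.

1280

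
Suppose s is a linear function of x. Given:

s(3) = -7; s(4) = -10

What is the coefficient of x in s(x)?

Write s(x) = ax + b; the 2 given values yield a linear system in the 2 coefficients.
Solving, s(x) = -3x + 2.
The coefficient of x is -3.

-3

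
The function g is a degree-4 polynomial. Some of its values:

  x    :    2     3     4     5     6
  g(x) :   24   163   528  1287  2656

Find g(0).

-8

Write g(x) = ax^4 + bx³ + cx² + dx + e; the 5 given values yield a linear system in the 5 coefficients.
Solving, g(x) = 2x^4 + 3x² - 6x - 8.
Then g(0) = -8.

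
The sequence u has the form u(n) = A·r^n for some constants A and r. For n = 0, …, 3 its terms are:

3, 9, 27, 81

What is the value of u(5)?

Consecutive ratio: 9/3 = 3, and 27/9 = 3, so r = 3.
Then A·3^0 = 3 gives A = 3, and u(n) = 3·3^n.
u(5) = 3·3^5 = 729.

729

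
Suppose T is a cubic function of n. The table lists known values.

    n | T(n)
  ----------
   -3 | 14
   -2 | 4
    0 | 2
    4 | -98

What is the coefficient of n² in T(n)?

Write T(n) = an³ + bn² + cn + d; the 4 given values yield a linear system in the 4 coefficients.
Solving, T(n) = -n³ - 2n² - n + 2.
The coefficient of n² is -2.

-2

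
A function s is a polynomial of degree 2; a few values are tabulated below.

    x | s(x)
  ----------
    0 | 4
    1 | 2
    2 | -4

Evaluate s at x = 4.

Write s(x) = ax² + bx + c; the 3 given values yield a linear system in the 3 coefficients.
Solving, s(x) = -2x² + 4.
Then s(4) = -28.

-28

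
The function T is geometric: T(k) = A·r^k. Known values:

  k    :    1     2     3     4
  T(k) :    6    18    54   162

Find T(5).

486

Consecutive ratio: 18/6 = 3, and 54/18 = 3, so r = 3.
Then A·3^1 = 6 gives A = 2, and T(k) = 2·3^k.
T(5) = 2·3^5 = 486.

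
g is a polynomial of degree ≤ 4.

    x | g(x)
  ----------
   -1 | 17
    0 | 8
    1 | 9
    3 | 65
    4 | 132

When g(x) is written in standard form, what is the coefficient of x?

-5

Write g(x) = ax^4 + bx³ + cx² + dx + e; the 5 given values yield a linear system in the 5 coefficients.
Solving, the leading coefficient vanishes, and g(x) = x³ + 5x² - 5x + 8.
The coefficient of x is -5.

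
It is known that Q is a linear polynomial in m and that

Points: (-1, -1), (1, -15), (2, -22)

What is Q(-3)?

13

Write Q(m) = am + b; the 3 given values yield a linear system in the 2 coefficients.
Solving, Q(m) = -7m - 8.
Then Q(-3) = 13.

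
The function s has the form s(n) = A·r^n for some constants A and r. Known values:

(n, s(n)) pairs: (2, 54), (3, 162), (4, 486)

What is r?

3

Consecutive ratio: 162/54 = 3, and 486/162 = 3, so r = 3.
Then A·3^2 = 54 gives A = 6, and s(n) = 6·3^n.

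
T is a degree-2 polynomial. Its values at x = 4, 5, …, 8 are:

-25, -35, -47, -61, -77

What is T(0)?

-5

First differences: -10, -12, -14, -16. Second differences: -2, -2, -2.
Level-2 differences are constant, so T has degree 2.
Fitting a degree-2 polynomial gives T(x) = -x² - x - 5.
The constant term is T(0) = -5.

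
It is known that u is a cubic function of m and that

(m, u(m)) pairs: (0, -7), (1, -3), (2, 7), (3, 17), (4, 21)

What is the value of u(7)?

-63

First differences: 4, 10, 10, 4. Second differences: 6, 0, -6. Third differences: -6, -6.
Level-3 differences are constant, so u has degree 3.
Fitting a degree-3 polynomial gives u(m) = -m³ + 6m² - m - 7.
Then u(7) = -63.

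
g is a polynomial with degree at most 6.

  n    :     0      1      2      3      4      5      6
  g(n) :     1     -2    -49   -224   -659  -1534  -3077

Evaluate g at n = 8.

First differences: -3, -47, -175, -435, -875, -1543. Second differences: -44, -128, -260, -440, -668. Third differences: -84, -132, -180, -228. Fourth differences: -48, -48, -48.
Level-4 differences are constant, so g has degree 4.
Fitting a degree-4 polynomial gives g(n) = -2n^4 - 2n³ - 2n² + 3n + 1.
Then g(8) = -9319.

-9319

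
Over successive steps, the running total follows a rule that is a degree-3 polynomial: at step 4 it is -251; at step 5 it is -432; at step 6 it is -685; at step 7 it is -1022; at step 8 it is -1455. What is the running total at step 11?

Write the value at n as h(n).
First differences: -181, -253, -337, -433. Second differences: -72, -84, -96. Third differences: -12, -12.
Level-3 differences are constant, so h has degree 3.
Fitting a degree-3 polynomial gives h(n) = -2n³ - 6n² - 5n - 7.
Then h(11) = -3450.

-3450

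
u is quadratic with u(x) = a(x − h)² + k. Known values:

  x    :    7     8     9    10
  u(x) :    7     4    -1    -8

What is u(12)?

First differences -3, -5, -7; second difference -2 = 2a, so a = -1.
Expanding, the x-coefficient is −2ah = 2h; matching it to the data gives h = 6, and then k = 8.
So u(x) = -1(x − 6)² + 8.
u(12) = -1·6² + 8 = -28.

-28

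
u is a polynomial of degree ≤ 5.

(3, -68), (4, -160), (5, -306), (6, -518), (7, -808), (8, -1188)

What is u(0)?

First differences: -92, -146, -212, -290, -380. Second differences: -54, -66, -78, -90. Third differences: -12, -12, -12.
Level-3 differences are constant, so u has degree 3.
Fitting a degree-3 polynomial gives u(k) = -2k³ - 3k² + 3k + 4.
The constant term is u(0) = 4.

4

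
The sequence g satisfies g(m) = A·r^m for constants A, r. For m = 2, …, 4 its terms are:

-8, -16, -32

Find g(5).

Consecutive ratio: -16/(-8) = 2, and -32/(-16) = 2, so r = 2.
Then A·2^2 = -8 gives A = -2, and g(m) = -2·2^m.
g(5) = -2·2^5 = -64.

-64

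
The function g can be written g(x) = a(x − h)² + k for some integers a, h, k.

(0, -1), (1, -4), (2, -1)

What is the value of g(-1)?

First differences -3, 3; second difference 6 = 2a, so a = 3.
Expanding, the x-coefficient is −2ah = -6h; matching it to the data gives h = 1, and then k = -4.
So g(x) = 3(x − 1)² − 4.
g(-1) = 3·(-2)² − 4 = 8.

8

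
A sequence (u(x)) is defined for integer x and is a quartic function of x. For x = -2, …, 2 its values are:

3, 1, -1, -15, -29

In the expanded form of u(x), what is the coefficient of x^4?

Write u(x) = ax^4 + bx³ + cx² + dx + e; the 5 given values yield a linear system in the 5 coefficients.
Solving, u(x) = x^4 - 7x² - 8x - 1.
The coefficient of x^4 is 1.

1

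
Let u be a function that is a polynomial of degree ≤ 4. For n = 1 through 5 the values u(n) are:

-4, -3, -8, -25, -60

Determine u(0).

First differences: 1, -5, -17, -35. Second differences: -6, -12, -18. Third differences: -6, -6.
Level-3 differences are constant, so u has degree 3.
Fitting a degree-3 polynomial gives u(n) = -n³ + 3n² - n - 5.
Then u(0) = -5.

-5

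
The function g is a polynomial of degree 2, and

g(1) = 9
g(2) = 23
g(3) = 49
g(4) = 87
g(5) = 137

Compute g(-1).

First differences: 14, 26, 38, 50. Second differences: 12, 12, 12.
Level-2 differences are constant, so g has degree 2.
Fitting a degree-2 polynomial gives g(m) = 6m² - 4m + 7.
Then g(-1) = 17.

17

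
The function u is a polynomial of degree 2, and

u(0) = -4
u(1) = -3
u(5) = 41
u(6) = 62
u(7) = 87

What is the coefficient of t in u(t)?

-1

Write u(t) = at² + bt + c; the 5 given values yield a linear system in the 3 coefficients.
Solving, u(t) = 2t² - t - 4.
The coefficient of t is -1.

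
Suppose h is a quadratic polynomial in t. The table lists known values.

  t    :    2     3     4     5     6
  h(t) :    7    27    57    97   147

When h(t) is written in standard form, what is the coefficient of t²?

First differences: 20, 30, 40, 50. Second differences: 10, 10, 10.
Level-2 differences are constant, so h has degree 2.
Fitting a degree-2 polynomial gives h(t) = 5t² - 5t - 3.
The coefficient of t² is 5.

5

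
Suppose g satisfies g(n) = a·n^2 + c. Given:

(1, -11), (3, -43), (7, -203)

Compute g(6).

-151

From g(1) = -11 and g(3) = -43: 1a + c = -11 and 9a + c = -43.
Subtracting: 8a = -32, so a = -4; then c = -11 − (-4)·1 = -7.
So g(n) = -4n² − 7, and g(6) = -151.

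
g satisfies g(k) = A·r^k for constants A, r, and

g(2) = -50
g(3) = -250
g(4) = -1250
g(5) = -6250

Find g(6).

Consecutive ratio: -250/(-50) = 5, and -1250/(-250) = 5, so r = 5.
Then A·5^2 = -50 gives A = -2, and g(k) = -2·5^k.
g(6) = -2·5^6 = -31250.

-31250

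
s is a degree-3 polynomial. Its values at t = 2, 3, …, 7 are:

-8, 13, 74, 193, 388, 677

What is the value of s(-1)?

First differences: 21, 61, 119, 195, 289. Second differences: 40, 58, 76, 94. Third differences: 18, 18, 18.
Level-3 differences are constant, so s has degree 3.
Fitting a degree-3 polynomial gives s(t) = 3t³ - 7t² - t - 2.
Then s(-1) = -11.

-11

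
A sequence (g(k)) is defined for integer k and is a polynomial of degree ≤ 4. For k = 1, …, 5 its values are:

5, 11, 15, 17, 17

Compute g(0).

First differences: 6, 4, 2, 0. Second differences: -2, -2, -2.
Level-2 differences are constant, so g has degree 2.
Fitting a degree-2 polynomial gives g(k) = -k² + 9k - 3.
Then g(0) = -3.

-3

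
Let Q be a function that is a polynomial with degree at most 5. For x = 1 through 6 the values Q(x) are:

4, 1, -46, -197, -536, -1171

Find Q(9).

First differences: -3, -47, -151, -339, -635. Second differences: -44, -104, -188, -296. Third differences: -60, -84, -108. Fourth differences: -24, -24.
Level-4 differences are constant, so Q has degree 4.
Fitting a degree-4 polynomial gives Q(x) = -x^4 + 3x² + 3x - 1.
Then Q(9) = -6292.

-6292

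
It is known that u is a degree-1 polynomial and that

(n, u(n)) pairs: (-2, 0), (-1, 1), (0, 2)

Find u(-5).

-3

First differences: 1, 1.
Level-1 differences are constant, so u has degree 1.
Fitting a degree-1 polynomial gives u(n) = n + 2.
Then u(-5) = -3.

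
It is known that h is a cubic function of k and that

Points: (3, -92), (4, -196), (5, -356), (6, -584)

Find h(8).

-1292

Write h(k) = ak³ + bk² + ck + d; the 4 given values yield a linear system in the 4 coefficients.
Solving, h(k) = -2k³ - 4k² - 2k + 4.
Then h(8) = -1292.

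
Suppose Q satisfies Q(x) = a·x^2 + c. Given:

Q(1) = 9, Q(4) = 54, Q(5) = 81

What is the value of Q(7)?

From Q(1) = 9 and Q(4) = 54: 1a + c = 9 and 16a + c = 54.
Subtracting: 15a = 45, so a = 3; then c = 9 − 3·1 = 6.
So Q(x) = 3x² + 6, and Q(7) = 153.

153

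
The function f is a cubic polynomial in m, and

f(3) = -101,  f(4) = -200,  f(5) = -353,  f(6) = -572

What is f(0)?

Write f(m) = am³ + bm² + cm + d; the 4 given values yield a linear system in the 4 coefficients.
Solving, f(m) = -2m³ - 3m² - 4m - 8.
The constant term is f(0) = -8.

-8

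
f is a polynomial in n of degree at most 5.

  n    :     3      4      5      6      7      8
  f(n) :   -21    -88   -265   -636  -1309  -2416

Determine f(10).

First differences: -67, -177, -371, -673, -1107. Second differences: -110, -194, -302, -434. Third differences: -84, -108, -132. Fourth differences: -24, -24.
Level-4 differences are constant, so f has degree 4.
Fitting a degree-4 polynomial gives f(n) = -n^4 + 4n³ - 6n² + 2n.
Then f(10) = -6580.

-6580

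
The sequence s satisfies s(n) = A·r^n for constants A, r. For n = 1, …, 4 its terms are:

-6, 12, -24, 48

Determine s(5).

Consecutive ratio: 12/(-6) = -2, and -24/12 = -2, so r = -2.
Then A·(-2)^1 = -6 gives A = 3, and s(n) = 3·(-2)^n.
s(5) = 3·(-2)^5 = -96.

-96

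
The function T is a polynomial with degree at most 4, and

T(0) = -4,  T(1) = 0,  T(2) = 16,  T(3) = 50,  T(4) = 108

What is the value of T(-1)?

First differences: 4, 16, 34, 58. Second differences: 12, 18, 24. Third differences: 6, 6.
Level-3 differences are constant, so T has degree 3.
Fitting a degree-3 polynomial gives T(k) = k³ + 3k² - 4.
Then T(-1) = -2.

-2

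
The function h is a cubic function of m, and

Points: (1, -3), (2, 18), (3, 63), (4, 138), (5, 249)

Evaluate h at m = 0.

First differences: 21, 45, 75, 111. Second differences: 24, 30, 36. Third differences: 6, 6.
Level-3 differences are constant, so h has degree 3.
Fitting a degree-3 polynomial gives h(m) = m³ + 6m² - 4m - 6.
Then h(0) = -6.

-6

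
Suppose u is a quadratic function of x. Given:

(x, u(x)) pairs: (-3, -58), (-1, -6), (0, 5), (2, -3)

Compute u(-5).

Write u(x) = ax² + bx + c; the 4 given values yield a linear system in the 3 coefficients.
Solving, u(x) = -5x² + 6x + 5.
Then u(-5) = -150.

-150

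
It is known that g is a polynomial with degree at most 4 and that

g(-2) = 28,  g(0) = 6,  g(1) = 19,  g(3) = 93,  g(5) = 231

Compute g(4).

Write g(m) = am^4 + bm³ + cm² + dm + e; the 5 given values yield a linear system in the 5 coefficients.
Solving, the top 2 coefficients vanish, and g(m) = 8m² + 5m + 6.
Then g(4) = 154.

154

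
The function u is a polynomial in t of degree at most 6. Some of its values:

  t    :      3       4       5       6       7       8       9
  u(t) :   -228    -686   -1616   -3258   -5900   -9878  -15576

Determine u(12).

-47550

First differences: -458, -930, -1642, -2642, -3978, -5698. Second differences: -472, -712, -1000, -1336, -1720. Third differences: -240, -288, -336, -384. Fourth differences: -48, -48, -48.
Level-4 differences are constant, so u has degree 4.
Fitting a degree-4 polynomial gives u(t) = -2t^4 - 4t³ + 6t² - 2t - 6.
Then u(12) = -47550.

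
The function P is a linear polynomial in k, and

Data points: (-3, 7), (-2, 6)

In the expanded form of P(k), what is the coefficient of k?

Write P(k) = ak + b; the 2 given values yield a linear system in the 2 coefficients.
Solving, P(k) = -k + 4.
The coefficient of k is -1.

-1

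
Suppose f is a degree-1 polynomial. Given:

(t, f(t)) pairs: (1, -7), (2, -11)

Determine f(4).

-19

Write f(t) = at + b; the 2 given values yield a linear system in the 2 coefficients.
Solving, f(t) = -4t - 3.
Then f(4) = -19.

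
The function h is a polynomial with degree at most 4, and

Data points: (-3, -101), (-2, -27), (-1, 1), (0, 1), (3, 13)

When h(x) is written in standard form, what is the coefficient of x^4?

Write h(x) = ax^4 + bx³ + cx² + dx + e; the 5 given values yield a linear system in the 5 coefficients.
Solving, the leading coefficient vanishes, and h(x) = 3x³ - 5x² - 8x + 1.
The coefficient of x^4 is 0.

0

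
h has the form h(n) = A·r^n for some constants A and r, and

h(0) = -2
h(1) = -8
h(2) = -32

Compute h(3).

-128

Consecutive ratio: -8/(-2) = 4, and -32/(-8) = 4, so r = 4.
Then A·4^0 = -2 gives A = -2, and h(n) = -2·4^n.
h(3) = -2·4^3 = -128.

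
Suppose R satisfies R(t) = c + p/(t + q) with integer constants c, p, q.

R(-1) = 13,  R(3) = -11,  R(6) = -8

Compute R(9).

(R(t) − c)(t + q) = p for each data point; the three points give a linear system in c and q, then p follows.
Solving: c = -5, q = 0, p = -18, so R(t) = -5 − 18/(t + 0).
Then R(9) = -5 − 18/9 = -7.

-7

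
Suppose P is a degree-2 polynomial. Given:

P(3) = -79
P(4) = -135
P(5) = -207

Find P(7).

-399

Write P(t) = at² + bt + c; the 3 given values yield a linear system in the 3 coefficients.
Solving, P(t) = -8t² - 7.
Then P(7) = -399.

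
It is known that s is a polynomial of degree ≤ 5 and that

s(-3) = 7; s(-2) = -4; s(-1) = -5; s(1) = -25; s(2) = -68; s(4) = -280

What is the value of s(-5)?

107

Write s(x) = ax^5 + bx^4 + cx³ + dx² + ex + p; the 6 given values yield a linear system in the 6 coefficients.
Solving, the top 2 coefficients vanish, and s(x) = -2x³ - 7x² - 8x - 8.
Then s(-5) = 107.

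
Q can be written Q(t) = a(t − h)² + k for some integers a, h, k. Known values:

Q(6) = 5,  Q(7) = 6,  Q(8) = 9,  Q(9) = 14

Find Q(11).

First differences 1, 3, 5; second difference 2 = 2a, so a = 1.
Expanding, the t-coefficient is −2ah = -2h; matching it to the data gives h = 6, and then k = 5.
So Q(t) = 1(t − 6)² + 5.
Q(11) = 1·5² + 5 = 30.

30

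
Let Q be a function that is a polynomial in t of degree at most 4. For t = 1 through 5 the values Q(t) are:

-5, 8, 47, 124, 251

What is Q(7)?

703

Write Q(t) = at^4 + bt³ + ct² + dt + e; the 5 given values yield a linear system in the 5 coefficients.
Solving, the leading coefficient vanishes, and Q(t) = 2t³ + t² - 4t - 4.
Then Q(7) = 703.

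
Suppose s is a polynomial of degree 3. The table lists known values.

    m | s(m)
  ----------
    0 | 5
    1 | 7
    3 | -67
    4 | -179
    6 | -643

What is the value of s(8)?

-1547

Write s(m) = am³ + bm² + cm + d; the 5 given values yield a linear system in the 4 coefficients.
Solving, s(m) = -3m³ - m² + 6m + 5.
Then s(8) = -1547.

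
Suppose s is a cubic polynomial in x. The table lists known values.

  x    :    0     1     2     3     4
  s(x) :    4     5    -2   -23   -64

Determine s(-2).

Write s(x) = ax³ + bx² + cx + d; the 5 given values yield a linear system in the 4 coefficients.
Solving, s(x) = -x³ - x² + 3x + 4.
Then s(-2) = 2.

2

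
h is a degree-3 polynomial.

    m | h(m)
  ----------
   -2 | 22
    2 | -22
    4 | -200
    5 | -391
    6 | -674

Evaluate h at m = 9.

Write h(m) = am³ + bm² + cm + d; the 5 given values yield a linear system in the 4 coefficients.
Solving, h(m) = -3m³ - m² + m + 4.
Then h(9) = -2255.

-2255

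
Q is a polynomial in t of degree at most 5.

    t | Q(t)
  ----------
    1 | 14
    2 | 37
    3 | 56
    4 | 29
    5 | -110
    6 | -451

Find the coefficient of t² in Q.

5

First differences: 23, 19, -27, -139, -341. Second differences: -4, -46, -112, -202. Third differences: -42, -66, -90. Fourth differences: -24, -24.
Level-4 differences are constant, so Q has degree 4.
Fitting a degree-4 polynomial gives Q(t) = -t^4 + 3t³ + 5t² + 2t + 5.
The coefficient of t² is 5.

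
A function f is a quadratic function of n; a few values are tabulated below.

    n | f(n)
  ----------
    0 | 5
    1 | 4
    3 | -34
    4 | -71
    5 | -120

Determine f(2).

Write f(n) = an² + bn + c; the 5 given values yield a linear system in the 3 coefficients.
Solving, f(n) = -6n² + 5n + 5.
Then f(2) = -9.

-9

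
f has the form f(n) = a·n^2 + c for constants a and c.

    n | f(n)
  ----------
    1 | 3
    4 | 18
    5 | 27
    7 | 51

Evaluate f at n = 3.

11

From f(1) = 3 and f(4) = 18: 1a + c = 3 and 16a + c = 18.
Subtracting: 15a = 15, so a = 1; then c = 3 − 1·1 = 2.
So f(n) = 1n² + 2, and f(3) = 11.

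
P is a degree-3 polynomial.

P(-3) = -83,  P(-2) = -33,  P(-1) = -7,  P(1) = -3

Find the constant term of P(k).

1

Write P(k) = ak³ + bk² + ck + d; the 4 given values yield a linear system in the 4 coefficients.
Solving, P(k) = k³ - 6k² + k + 1.
The constant term is P(0) = 1.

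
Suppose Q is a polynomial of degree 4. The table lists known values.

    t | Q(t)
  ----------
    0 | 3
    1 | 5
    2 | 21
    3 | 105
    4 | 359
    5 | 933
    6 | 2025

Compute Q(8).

First differences: 2, 16, 84, 254, 574, 1092. Second differences: 14, 68, 170, 320, 518. Third differences: 54, 102, 150, 198. Fourth differences: 48, 48, 48.
Level-4 differences are constant, so Q has degree 4.
Fitting a degree-4 polynomial gives Q(t) = 2t^4 - 3t³ + 2t² + t + 3.
Then Q(8) = 6795.

6795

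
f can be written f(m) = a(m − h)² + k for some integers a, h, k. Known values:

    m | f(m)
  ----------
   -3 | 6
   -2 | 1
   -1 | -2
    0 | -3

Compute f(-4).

First differences -5, -3, -1; second difference 2 = 2a, so a = 1.
Expanding, the m-coefficient is −2ah = -2h; matching it to the data gives h = 0, and then k = -3.
So f(m) = 1(m + 0)² − 3.
f(-4) = 1·(-4)² − 3 = 13.

13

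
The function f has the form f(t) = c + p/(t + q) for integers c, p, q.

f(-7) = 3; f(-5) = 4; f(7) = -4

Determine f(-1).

12

(f(t) − c)(t + q) = p for each data point; the three points give a linear system in c and q, then p follows.
Solving: c = 0, q = -1, p = -24, so f(t) = -24/(t − 1).
Then f(-1) = 0 − 24/(-2) = 12.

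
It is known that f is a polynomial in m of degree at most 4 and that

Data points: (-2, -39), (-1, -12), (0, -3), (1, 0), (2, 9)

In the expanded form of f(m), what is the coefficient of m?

4

Write f(m) = am^4 + bm³ + cm² + dm + e; the 5 given values yield a linear system in the 5 coefficients.
Solving, the leading coefficient vanishes, and f(m) = 2m³ - 3m² + 4m - 3.
The coefficient of m is 4.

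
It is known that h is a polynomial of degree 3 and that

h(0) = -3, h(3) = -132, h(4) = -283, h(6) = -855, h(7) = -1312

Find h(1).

-10

Write h(t) = at³ + bt² + ct + d; the 5 given values yield a linear system in the 4 coefficients.
Solving, h(t) = -3t³ - 6t² + 2t - 3.
Then h(1) = -10.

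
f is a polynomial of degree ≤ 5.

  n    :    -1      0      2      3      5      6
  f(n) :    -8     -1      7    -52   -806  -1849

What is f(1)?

6

Write f(n) = an^5 + bn^4 + cn³ + dn² + en + p; the 6 given values yield a linear system in the 6 coefficients.
Solving, the leading coefficient vanishes, and f(n) = -2n^4 + 3n³ + 2n² + 4n - 1.
Then f(1) = 6.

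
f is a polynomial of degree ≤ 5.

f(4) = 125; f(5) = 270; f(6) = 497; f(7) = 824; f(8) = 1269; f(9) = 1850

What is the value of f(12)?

First differences: 145, 227, 327, 445, 581. Second differences: 82, 100, 118, 136. Third differences: 18, 18, 18.
Level-3 differences are constant, so f has degree 3.
Fitting a degree-3 polynomial gives f(k) = 3k³ - 4k² - 2k + 5.
Then f(12) = 4589.

4589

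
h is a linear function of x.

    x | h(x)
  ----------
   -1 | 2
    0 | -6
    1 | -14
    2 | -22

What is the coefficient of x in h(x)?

-8

First differences: -8, -8, -8.
Level-1 differences are constant, so h has degree 1.
Fitting a degree-1 polynomial gives h(x) = -8x - 6.
The coefficient of x is -8.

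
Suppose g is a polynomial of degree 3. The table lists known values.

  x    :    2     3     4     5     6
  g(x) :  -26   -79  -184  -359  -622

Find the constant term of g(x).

Write g(x) = ax³ + bx² + cx + d; the 5 given values yield a linear system in the 4 coefficients.
Solving, g(x) = -3x³ + x² - x - 4.
The constant term is g(0) = -4.

-4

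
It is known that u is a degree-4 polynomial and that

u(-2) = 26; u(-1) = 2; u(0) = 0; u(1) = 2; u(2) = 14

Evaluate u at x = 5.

530

Write u(x) = ax^4 + bx³ + cx² + dx + e; the 5 given values yield a linear system in the 5 coefficients.
Solving, u(x) = x^4 - x³ + x² + x.
Then u(5) = 530.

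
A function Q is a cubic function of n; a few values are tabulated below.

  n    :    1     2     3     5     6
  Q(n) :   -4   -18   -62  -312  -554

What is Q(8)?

-1362

Write Q(n) = an³ + bn² + cn + d; the 5 given values yield a linear system in the 4 coefficients.
Solving, Q(n) = -3n³ + 3n² - 2n - 2.
Then Q(8) = -1362.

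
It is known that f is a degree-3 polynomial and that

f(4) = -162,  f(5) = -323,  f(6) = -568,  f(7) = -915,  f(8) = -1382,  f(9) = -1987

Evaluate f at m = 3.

-67

First differences: -161, -245, -347, -467, -605. Second differences: -84, -102, -120, -138. Third differences: -18, -18, -18.
Level-3 differences are constant, so f has degree 3.
Fitting a degree-3 polynomial gives f(m) = -3m³ + 3m² - 5m + 2.
Then f(3) = -67.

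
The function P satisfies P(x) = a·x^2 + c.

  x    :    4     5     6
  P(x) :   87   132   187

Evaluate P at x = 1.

From P(4) = 87 and P(5) = 132: 16a + c = 87 and 25a + c = 132.
Subtracting: 9a = 45, so a = 5; then c = 87 − 5·16 = 7.
So P(x) = 5x² + 7, and P(1) = 12.

12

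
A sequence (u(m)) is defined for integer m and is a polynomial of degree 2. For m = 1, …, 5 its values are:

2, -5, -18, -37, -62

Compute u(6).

-93

First differences: -7, -13, -19, -25. Second differences: -6, -6, -6.
Level-2 differences are constant, so u has degree 2.
Fitting a degree-2 polynomial gives u(m) = -3m² + 2m + 3.
Then u(6) = -93.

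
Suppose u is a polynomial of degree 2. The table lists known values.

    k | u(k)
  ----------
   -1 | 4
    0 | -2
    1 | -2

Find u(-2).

16

Write u(k) = ak² + bk + c; the 3 given values yield a linear system in the 3 coefficients.
Solving, u(k) = 3k² - 3k - 2.
Then u(-2) = 16.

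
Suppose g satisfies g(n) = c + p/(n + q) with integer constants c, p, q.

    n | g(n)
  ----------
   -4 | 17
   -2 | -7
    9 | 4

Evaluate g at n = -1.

-1

(g(n) − c)(n + q) = p for each data point; the three points give a linear system in c and q, then p follows.
Solving: c = 5, q = 3, p = -12, so g(n) = 5 − 12/(n + 3).
Then g(-1) = 5 − 12/2 = -1.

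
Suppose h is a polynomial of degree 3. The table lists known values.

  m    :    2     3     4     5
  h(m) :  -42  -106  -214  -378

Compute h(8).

Write h(m) = am³ + bm² + cm + d; the 4 given values yield a linear system in the 4 coefficients.
Solving, h(m) = -2m³ - 4m² - 6m + 2.
Then h(8) = -1326.

-1326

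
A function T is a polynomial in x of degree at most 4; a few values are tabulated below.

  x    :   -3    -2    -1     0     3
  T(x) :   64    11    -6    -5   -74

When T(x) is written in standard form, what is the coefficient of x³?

Write T(x) = ax^4 + bx³ + cx² + dx + e; the 5 given values yield a linear system in the 5 coefficients.
Solving, the leading coefficient vanishes, and T(x) = -3x³ + 4x - 5.
The coefficient of x³ is -3.

-3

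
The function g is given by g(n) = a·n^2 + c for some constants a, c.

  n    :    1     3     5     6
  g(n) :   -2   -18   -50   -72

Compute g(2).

From g(1) = -2 and g(3) = -18: 1a + c = -2 and 9a + c = -18.
Subtracting: 8a = -16, so a = -2; then c = -2 − (-2)·1 = 0.
So g(n) = -2n² + 0, and g(2) = -8.

-8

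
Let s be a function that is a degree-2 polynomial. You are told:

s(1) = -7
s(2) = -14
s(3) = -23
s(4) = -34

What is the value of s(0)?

Write s(t) = at² + bt + c; the 4 given values yield a linear system in the 3 coefficients.
Solving, s(t) = -t² - 4t - 2.
Then s(0) = -2.

-2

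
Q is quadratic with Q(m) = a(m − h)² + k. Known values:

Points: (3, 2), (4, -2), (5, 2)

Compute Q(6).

First differences -4, 4; second difference 8 = 2a, so a = 4.
Expanding, the m-coefficient is −2ah = -8h; matching it to the data gives h = 4, and then k = -2.
So Q(m) = 4(m − 4)² − 2.
Q(6) = 4·2² − 2 = 14.

14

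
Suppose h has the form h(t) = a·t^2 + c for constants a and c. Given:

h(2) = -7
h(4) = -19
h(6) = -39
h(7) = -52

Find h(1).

-4

From h(2) = -7 and h(4) = -19: 4a + c = -7 and 16a + c = -19.
Subtracting: 12a = -12, so a = -1; then c = -7 − (-1)·4 = -3.
So h(t) = -1t² − 3, and h(1) = -4.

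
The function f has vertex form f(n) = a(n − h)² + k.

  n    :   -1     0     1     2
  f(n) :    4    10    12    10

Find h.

First differences 6, 2, -2; second difference -4 = 2a, so a = -2.
Expanding, the n-coefficient is −2ah = 4h; matching it to the data gives h = 1, and then k = 12.
So f(n) = -2(n − 1)² + 12.
Hence h = 1.

1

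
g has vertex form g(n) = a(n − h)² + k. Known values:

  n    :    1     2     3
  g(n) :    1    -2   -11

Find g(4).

-26

First differences -3, -9; second difference -6 = 2a, so a = -3.
Expanding, the n-coefficient is −2ah = 6h; matching it to the data gives h = 1, and then k = 1.
So g(n) = -3(n − 1)² + 1.
g(4) = -3·3² + 1 = -26.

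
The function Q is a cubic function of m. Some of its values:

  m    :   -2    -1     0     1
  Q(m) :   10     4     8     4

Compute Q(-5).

Write Q(m) = am³ + bm² + cm + d; the 4 given values yield a linear system in the 4 coefficients.
Solving, Q(m) = -3m³ - 4m² + 3m + 8.
Then Q(-5) = 268.

268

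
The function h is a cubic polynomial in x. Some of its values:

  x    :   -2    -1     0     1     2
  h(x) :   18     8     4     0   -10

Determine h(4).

-72

Write h(x) = ax³ + bx² + cx + d; the 5 given values yield a linear system in the 4 coefficients.
Solving, h(x) = -x³ - 3x + 4.
Then h(4) = -72.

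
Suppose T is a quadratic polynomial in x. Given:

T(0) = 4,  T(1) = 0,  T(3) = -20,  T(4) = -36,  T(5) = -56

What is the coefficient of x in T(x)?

Write T(x) = ax² + bx + c; the 5 given values yield a linear system in the 3 coefficients.
Solving, T(x) = -2x² - 2x + 4.
The coefficient of x is -2.

-2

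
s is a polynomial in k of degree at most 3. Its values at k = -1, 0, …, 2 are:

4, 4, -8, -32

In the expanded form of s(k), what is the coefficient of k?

First differences: 0, -12, -24. Second differences: -12, -12.
Level-2 differences are constant, so s has degree 2.
Fitting a degree-2 polynomial gives s(k) = -6k² - 6k + 4.
The coefficient of k is -6.

-6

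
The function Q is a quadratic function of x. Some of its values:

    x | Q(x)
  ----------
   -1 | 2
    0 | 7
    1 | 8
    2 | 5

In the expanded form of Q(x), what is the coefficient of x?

3

First differences: 5, 1, -3. Second differences: -4, -4.
Level-2 differences are constant, so Q has degree 2.
Fitting a degree-2 polynomial gives Q(x) = -2x² + 3x + 7.
The coefficient of x is 3.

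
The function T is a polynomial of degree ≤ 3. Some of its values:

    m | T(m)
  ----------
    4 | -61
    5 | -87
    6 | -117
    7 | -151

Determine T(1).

-7

First differences: -26, -30, -34. Second differences: -4, -4.
Level-2 differences are constant, so T has degree 2.
Fitting a degree-2 polynomial gives T(m) = -2m² - 8m + 3.
Then T(1) = -7.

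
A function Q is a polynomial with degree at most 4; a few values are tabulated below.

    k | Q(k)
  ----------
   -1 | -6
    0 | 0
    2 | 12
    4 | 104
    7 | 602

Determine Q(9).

1314

Write Q(k) = ak^4 + bk³ + ck² + dk + e; the 5 given values yield a linear system in the 5 coefficients.
Solving, the leading coefficient vanishes, and Q(k) = 2k³ - 2k² + 2k.
Then Q(9) = 1314.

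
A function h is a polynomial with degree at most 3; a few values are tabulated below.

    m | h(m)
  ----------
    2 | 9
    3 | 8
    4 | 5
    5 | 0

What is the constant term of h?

5

First differences: -1, -3, -5. Second differences: -2, -2.
Level-2 differences are constant, so h has degree 2.
Fitting a degree-2 polynomial gives h(m) = -m² + 4m + 5.
The constant term is h(0) = 5.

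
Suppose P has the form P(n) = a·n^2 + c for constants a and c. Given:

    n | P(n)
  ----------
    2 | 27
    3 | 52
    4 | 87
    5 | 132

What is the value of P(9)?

From P(2) = 27 and P(3) = 52: 4a + c = 27 and 9a + c = 52.
Subtracting: 5a = 25, so a = 5; then c = 27 − 5·4 = 7.
So P(n) = 5n² + 7, and P(9) = 412.

412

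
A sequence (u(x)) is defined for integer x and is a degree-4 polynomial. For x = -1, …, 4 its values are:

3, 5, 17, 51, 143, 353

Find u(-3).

First differences: 2, 12, 34, 92, 210. Second differences: 10, 22, 58, 118. Third differences: 12, 36, 60. Fourth differences: 24, 24.
Level-4 differences are constant, so u has degree 4.
Fitting a degree-4 polynomial gives u(x) = x^4 + 4x² + 7x + 5.
Then u(-3) = 101.

101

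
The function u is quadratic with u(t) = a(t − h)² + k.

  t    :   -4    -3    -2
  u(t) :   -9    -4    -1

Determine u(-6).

-25

First differences 5, 3; second difference -2 = 2a, so a = -1.
Expanding, the t-coefficient is −2ah = 2h; matching it to the data gives h = -1, and then k = 0.
So u(t) = -1(t + 1)² + 0.
u(-6) = -1·(-5)² + 0 = -25.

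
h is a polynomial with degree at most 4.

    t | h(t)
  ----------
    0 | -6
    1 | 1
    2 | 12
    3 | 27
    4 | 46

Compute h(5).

First differences: 7, 11, 15, 19. Second differences: 4, 4, 4.
Level-2 differences are constant, so h has degree 2.
Extending the table by one column gives the next first difference 23, so h(5) = 46 + 23 = 69.

69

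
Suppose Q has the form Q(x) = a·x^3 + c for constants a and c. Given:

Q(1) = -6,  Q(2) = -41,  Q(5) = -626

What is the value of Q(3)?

-136

From Q(1) = -6 and Q(2) = -41: 1a + c = -6 and 8a + c = -41.
Subtracting: 7a = -35, so a = -5; then c = -6 − (-5)·1 = -1.
So Q(x) = -5x³ − 1, and Q(3) = -136.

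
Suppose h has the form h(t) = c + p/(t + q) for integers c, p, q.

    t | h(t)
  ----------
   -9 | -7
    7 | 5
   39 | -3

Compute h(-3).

(h(t) − c)(t + q) = p for each data point; the three points give a linear system in c and q, then p follows.
Solving: c = -4, q = -3, p = 36, so h(t) = -4 + 36/(t − 3).
Then h(-3) = -4 + 36/(-6) = -10.

-10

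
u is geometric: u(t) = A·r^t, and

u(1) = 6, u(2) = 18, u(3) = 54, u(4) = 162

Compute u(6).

Consecutive ratio: 18/6 = 3, and 54/18 = 3, so r = 3.
Then A·3^1 = 6 gives A = 2, and u(t) = 2·3^t.
u(6) = 2·3^6 = 1458.

1458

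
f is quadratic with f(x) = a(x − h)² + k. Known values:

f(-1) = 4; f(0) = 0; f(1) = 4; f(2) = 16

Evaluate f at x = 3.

First differences -4, 4, 12; second difference 8 = 2a, so a = 4.
Expanding, the x-coefficient is −2ah = -8h; matching it to the data gives h = 0, and then k = 0.
So f(x) = 4(x + 0)² + 0.
f(3) = 4·3² + 0 = 36.

36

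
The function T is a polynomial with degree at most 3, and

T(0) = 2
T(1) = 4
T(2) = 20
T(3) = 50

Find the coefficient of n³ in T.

0

First differences: 2, 16, 30. Second differences: 14, 14.
Level-2 differences are constant, so T has degree 2.
Fitting a degree-2 polynomial gives T(n) = 7n² - 5n + 2.
The coefficient of n³ is 0.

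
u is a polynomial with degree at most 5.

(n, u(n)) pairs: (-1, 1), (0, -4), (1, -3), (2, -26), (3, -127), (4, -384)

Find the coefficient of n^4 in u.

-1

First differences: -5, 1, -23, -101, -257. Second differences: 6, -24, -78, -156. Third differences: -30, -54, -78. Fourth differences: -24, -24.
Level-4 differences are constant, so u has degree 4.
Fitting a degree-4 polynomial gives u(n) = -n^4 - 3n³ + 4n² + n - 4.
The coefficient of n^4 is -1.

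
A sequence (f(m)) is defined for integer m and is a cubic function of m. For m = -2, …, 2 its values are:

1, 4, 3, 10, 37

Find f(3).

96

First differences: 3, -1, 7, 27. Second differences: -4, 8, 20. Third differences: 12, 12.
Level-3 differences are constant, so f has degree 3.
Extending the table by one column gives the next first difference 59, so f(3) = 37 + 59 = 96.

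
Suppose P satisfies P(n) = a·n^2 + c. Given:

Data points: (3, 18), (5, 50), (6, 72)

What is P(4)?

32

From P(3) = 18 and P(5) = 50: 9a + c = 18 and 25a + c = 50.
Subtracting: 16a = 32, so a = 2; then c = 18 − 2·9 = 0.
So P(n) = 2n² + 0, and P(4) = 32.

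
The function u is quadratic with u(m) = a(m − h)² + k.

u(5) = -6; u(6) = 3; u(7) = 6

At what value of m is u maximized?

First differences 9, 3; second difference -6 = 2a, so a = -3.
Expanding, the m-coefficient is −2ah = 6h; matching it to the data gives h = 7, and then k = 6.
So u(m) = -3(m − 7)² + 6.
Hence h = 7.

7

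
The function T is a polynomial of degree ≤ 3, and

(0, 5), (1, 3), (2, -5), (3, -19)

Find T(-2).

First differences: -2, -8, -14. Second differences: -6, -6.
Level-2 differences are constant, so T has degree 2.
Fitting a degree-2 polynomial gives T(x) = -3x² + x + 5.
Then T(-2) = -9.

-9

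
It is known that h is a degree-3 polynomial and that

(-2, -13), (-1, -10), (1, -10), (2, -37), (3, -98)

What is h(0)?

Write h(m) = am³ + bm² + cm + d; the 5 given values yield a linear system in the 4 coefficients.
Solving, h(m) = -2m³ - 5m² + 2m - 5.
The constant term is h(0) = -5.

-5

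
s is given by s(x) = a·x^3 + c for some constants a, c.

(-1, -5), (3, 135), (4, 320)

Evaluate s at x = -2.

From s(-1) = -5 and s(3) = 135: -1a + c = -5 and 27a + c = 135.
Subtracting: 28a = 140, so a = 5; then c = -5 − 5·(-1) = 0.
So s(x) = 5x³ + 0, and s(-2) = -40.

-40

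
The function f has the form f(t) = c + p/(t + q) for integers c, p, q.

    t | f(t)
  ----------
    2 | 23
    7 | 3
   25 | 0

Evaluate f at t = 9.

2

(f(t) − c)(t + q) = p for each data point; the three points give a linear system in c and q, then p follows.
Solving: c = -1, q = -1, p = 24, so f(t) = -1 + 24/(t − 1).
Then f(9) = -1 + 24/8 = 2.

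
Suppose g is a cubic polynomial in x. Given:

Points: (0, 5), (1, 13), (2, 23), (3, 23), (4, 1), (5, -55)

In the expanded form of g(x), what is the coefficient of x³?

First differences: 8, 10, 0, -22, -56. Second differences: 2, -10, -22, -34. Third differences: -12, -12, -12.
Level-3 differences are constant, so g has degree 3.
Fitting a degree-3 polynomial gives g(x) = -2x³ + 7x² + 3x + 5.
The coefficient of x³ is -2.

-2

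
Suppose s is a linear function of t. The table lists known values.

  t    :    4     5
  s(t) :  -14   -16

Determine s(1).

-8

Write s(t) = at + b; the 2 given values yield a linear system in the 2 coefficients.
Solving, s(t) = -2t - 6.
Then s(1) = -8.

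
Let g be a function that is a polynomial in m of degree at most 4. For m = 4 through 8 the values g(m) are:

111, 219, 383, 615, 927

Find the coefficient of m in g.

4

Write g(m) = am^4 + bm³ + cm² + dm + e; the 5 given values yield a linear system in the 5 coefficients.
Solving, the leading coefficient vanishes, and g(m) = 2m³ - 2m² + 4m - 1.
The coefficient of m is 4.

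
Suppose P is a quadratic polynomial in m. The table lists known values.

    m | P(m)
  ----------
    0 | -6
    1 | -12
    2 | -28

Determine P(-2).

-24

Write P(m) = am² + bm + c; the 3 given values yield a linear system in the 3 coefficients.
Solving, P(m) = -5m² - m - 6.
Then P(-2) = -24.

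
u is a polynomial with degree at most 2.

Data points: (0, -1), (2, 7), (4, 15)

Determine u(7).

27

Write u(t) = at² + bt + c; the 3 given values yield a linear system in the 3 coefficients.
Solving, the leading coefficient vanishes, and u(t) = 4t - 1.
Then u(7) = 27.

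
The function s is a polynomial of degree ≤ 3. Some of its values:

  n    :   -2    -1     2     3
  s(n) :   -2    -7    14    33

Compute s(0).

Write s(n) = an³ + bn² + cn + d; the 4 given values yield a linear system in the 4 coefficients.
Solving, the leading coefficient vanishes, and s(n) = 3n² + 4n - 6.
Then s(0) = -6.

-6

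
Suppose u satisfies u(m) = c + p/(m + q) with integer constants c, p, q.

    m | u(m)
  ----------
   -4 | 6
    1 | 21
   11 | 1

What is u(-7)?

(u(m) − c)(m + q) = p for each data point; the three points give a linear system in c and q, then p follows.
Solving: c = 3, q = -2, p = -18, so u(m) = 3 − 18/(m − 2).
Then u(-7) = 3 − 18/(-9) = 5.

5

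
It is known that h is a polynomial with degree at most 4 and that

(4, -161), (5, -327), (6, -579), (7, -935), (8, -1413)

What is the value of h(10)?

-2807

Write h(k) = ak^4 + bk³ + ck² + dk + e; the 5 given values yield a linear system in the 5 coefficients.
Solving, the leading coefficient vanishes, and h(k) = -3k³ + 2k² - k + 3.
Then h(10) = -2807.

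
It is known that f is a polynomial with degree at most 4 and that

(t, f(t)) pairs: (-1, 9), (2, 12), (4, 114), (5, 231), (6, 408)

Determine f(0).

Write f(t) = at^4 + bt³ + ct² + dt + e; the 5 given values yield a linear system in the 5 coefficients.
Solving, the leading coefficient vanishes, and f(t) = 2t³ - 5t + 6.
Then f(0) = 6.

6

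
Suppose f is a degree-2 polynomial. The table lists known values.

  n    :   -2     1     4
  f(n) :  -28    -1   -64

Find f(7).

Write f(n) = an² + bn + c; the 3 given values yield a linear system in the 3 coefficients.
Solving, f(n) = -5n² + 4n.
Then f(7) = -217.

-217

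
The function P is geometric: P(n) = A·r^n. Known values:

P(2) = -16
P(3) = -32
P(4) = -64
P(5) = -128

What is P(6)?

-256

Consecutive ratio: -32/(-16) = 2, and -64/(-32) = 2, so r = 2.
Then A·2^2 = -16 gives A = -4, and P(n) = -4·2^n.
P(6) = -4·2^6 = -256.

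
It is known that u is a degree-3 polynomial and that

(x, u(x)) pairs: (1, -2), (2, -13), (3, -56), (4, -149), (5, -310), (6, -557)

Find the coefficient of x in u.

First differences: -11, -43, -93, -161, -247. Second differences: -32, -50, -68, -86. Third differences: -18, -18, -18.
Level-3 differences are constant, so u has degree 3.
Fitting a degree-3 polynomial gives u(x) = -3x³ + 2x² + 4x - 5.
The coefficient of x is 4.

4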